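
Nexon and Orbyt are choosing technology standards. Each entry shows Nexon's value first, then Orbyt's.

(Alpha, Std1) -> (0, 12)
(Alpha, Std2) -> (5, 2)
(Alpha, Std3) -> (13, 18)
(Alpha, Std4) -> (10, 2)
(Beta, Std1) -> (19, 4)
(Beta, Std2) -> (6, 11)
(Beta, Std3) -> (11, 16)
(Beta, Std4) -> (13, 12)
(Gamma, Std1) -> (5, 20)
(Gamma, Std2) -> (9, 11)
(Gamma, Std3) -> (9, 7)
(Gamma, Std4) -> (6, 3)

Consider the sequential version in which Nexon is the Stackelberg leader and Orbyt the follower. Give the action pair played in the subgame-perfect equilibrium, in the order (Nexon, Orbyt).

(Alpha, Std3)

Work backward from Orbyt's decision.
- Alpha → Orbyt plays Std3 (best of 12, 2, 18, 2); Nexon gets 13.
- Beta → Orbyt plays Std3 (best of 4, 11, 16, 12); Nexon gets 11.
- Gamma → Orbyt plays Std1 (best of 20, 11, 7, 3); Nexon gets 5.
Nexon's induced payoffs are 13, 11, 5, so Nexon commits to Alpha. Subgame-perfect outcome: (Alpha, Std3) with payoffs (13, 18).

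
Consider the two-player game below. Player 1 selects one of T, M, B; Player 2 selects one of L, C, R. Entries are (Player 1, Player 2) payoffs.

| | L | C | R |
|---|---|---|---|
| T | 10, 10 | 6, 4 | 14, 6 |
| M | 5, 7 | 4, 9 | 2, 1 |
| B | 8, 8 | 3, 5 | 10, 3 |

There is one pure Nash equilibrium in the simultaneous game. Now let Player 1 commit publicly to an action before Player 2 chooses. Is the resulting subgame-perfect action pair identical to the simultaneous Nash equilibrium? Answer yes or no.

yes

Backward induction with Player 1 moving first.
- T → Player 2 plays L (best of 10, 4, 6); Player 1 gets 10.
- M → Player 2 plays C (best of 7, 9, 1); Player 1 gets 4.
- B → Player 2 plays L (best of 8, 5, 3); Player 1 gets 8.
Maximizing over 10, 4, 8, Player 1 chooses T. Subgame-perfect outcome: (T, L) with payoffs (10, 10).
For the simultaneous game, intersect best replies.
Player 1's best replies: L→T; C→T; R→T.
Player 2's best replies: T→L; M→C; B→L.
The unique mutual best reply is (T, L), giving (10, 10).
Sequential outcome (T, L) coincides with the Nash profile (T, L).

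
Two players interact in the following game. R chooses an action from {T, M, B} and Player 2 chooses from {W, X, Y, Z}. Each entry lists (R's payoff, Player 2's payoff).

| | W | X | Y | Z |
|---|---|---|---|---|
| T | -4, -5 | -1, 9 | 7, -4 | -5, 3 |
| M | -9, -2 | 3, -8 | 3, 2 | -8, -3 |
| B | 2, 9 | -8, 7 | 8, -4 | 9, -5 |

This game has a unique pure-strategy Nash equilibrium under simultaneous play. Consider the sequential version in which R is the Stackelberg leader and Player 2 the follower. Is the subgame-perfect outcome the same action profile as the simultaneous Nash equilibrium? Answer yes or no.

no

Backward induction with R moving first.
- T → Player 2 plays X (best of -5, 9, -4, 3); R gets -1.
- M → Player 2 plays Y (best of -2, -8, 2, -3); R gets 3.
- B → Player 2 plays W (best of 9, 7, -4, -5); R gets 2.
Among -1, 3, 2, the best is 3 at M. Subgame-perfect outcome: (M, Y) with payoffs (3, 2).
Under simultaneous play:
R's best replies: W→B; X→M; Y→B; Z→B.
Player 2's best replies: T→X; M→Y; B→W.
Only (B, W) has each player best-responding; Nash payoffs (2, 9).
Sequential outcome (M, Y) differs from the Nash profile (B, W).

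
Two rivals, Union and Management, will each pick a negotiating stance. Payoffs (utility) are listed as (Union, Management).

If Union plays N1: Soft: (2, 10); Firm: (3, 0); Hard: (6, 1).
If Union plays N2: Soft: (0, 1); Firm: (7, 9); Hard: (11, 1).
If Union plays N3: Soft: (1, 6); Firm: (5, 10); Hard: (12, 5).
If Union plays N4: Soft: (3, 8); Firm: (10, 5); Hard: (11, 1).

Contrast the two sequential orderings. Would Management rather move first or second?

second

If Union leads: Management's best replies are N1→Soft, N2→Firm, N3→Firm, N4→Soft; Union's induced payoffs 2, 7, 5, 3; outcome (N2, Firm), payoffs (7, 9).
If Management leads: Union's best replies are Soft→N4, Firm→N4, Hard→N3; Management's induced payoffs 8, 5, 5; outcome (N4, Soft), payoffs (3, 8).
Management gets 8 moving first and 9 moving second, so Management prefers to move second.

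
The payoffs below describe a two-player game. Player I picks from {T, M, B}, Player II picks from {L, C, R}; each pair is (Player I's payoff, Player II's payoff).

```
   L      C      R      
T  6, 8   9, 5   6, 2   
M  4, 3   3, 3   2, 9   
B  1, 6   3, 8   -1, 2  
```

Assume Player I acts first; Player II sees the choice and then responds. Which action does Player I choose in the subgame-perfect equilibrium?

T

Solve by backward induction (Player I leads).
- T: Player II compares 8, 5, 2 and picks L; Player I would get 6.
- M: Player II compares 3, 3, 9 and picks R; Player I would get 2.
- B: Player II compares 6, 8, 2 and picks C; Player I would get 3.
Among 6, 2, 3, the best is 6 at T. Subgame-perfect outcome: (T, L) with payoffs (6, 8).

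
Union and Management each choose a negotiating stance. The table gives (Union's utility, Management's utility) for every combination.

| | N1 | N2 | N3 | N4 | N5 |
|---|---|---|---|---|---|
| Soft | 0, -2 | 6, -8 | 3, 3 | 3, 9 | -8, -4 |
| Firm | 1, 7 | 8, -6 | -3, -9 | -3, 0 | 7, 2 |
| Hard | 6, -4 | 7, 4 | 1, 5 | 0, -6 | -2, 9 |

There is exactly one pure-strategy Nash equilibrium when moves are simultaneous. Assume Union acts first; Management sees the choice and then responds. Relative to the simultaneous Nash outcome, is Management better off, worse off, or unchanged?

unchanged

Management best-responds to each possible Union move:
- Soft → Management plays N4 (best of -2, -8, 3, 9, -4); Union gets 3.
- Firm → Management plays N1 (best of 7, -6, -9, 0, 2); Union gets 1.
- Hard → Management plays N5 (best of -4, 4, 5, -6, 9); Union gets -2.
Among 3, 1, -2, the best is 3 at Soft. Subgame-perfect outcome: (Soft, N4) with payoffs (3, 9).
Under simultaneous play:
Union's best replies: N1→Hard; N2→Firm; N3→Soft; N4→Soft; N5→Firm.
Management's best replies: Soft→N4; Firm→N1; Hard→N5.
Only (Soft, N4) has each player best-responding; Nash payoffs (3, 9).
Management earns 9 sequentially versus 9 at the Nash outcome: unchanged.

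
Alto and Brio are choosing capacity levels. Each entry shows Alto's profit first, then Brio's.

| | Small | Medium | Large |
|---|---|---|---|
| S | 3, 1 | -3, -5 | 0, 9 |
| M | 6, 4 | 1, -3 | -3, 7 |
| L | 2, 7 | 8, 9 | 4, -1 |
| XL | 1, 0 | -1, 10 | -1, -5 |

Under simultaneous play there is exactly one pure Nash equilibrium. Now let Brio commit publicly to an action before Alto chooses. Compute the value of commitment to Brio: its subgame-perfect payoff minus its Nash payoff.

0

Backward induction with Brio moving first.
- Small: Alto compares 3, 6, 2, 1 and picks M; Brio would get 4.
- Medium: Alto compares -3, 1, 8, -1 and picks L; Brio would get 9.
- Large: Alto compares 0, -3, 4, -1 and picks L; Brio would get -1.
Brio's induced payoffs are 4, 9, -1, so Brio commits to Medium. Subgame-perfect outcome: (L, Medium) with payoffs (8, 9).
For the simultaneous game, intersect best replies.
Alto's best replies: Small→M; Medium→L; Large→L.
Brio's best replies: S→Large; M→Large; L→Medium; XL→Medium.
Only (L, Medium) has each player best-responding; Nash payoffs (8, 9).
Brio's commitment gain: 9 − 9 = 0.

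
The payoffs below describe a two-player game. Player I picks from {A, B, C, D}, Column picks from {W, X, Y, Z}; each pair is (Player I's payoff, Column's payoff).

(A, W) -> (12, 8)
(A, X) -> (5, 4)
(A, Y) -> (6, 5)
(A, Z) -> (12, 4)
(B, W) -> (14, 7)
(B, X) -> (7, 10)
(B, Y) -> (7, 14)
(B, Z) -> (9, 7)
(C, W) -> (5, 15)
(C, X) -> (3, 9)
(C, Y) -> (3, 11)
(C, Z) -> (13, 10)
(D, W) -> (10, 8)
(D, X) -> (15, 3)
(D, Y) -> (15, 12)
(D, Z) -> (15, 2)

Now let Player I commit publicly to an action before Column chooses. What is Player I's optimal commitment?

D

Column best-responds to each possible Player I move:
- A → Column plays W (best of 8, 4, 5, 4); Player I gets 12.
- B → Column plays Y (best of 7, 10, 14, 7); Player I gets 7.
- C → Column plays W (best of 15, 9, 11, 10); Player I gets 5.
- D → Column plays Y (best of 8, 3, 12, 2); Player I gets 15.
Maximizing over 12, 7, 5, 15, Player I chooses D. Subgame-perfect outcome: (D, Y) with payoffs (15, 12).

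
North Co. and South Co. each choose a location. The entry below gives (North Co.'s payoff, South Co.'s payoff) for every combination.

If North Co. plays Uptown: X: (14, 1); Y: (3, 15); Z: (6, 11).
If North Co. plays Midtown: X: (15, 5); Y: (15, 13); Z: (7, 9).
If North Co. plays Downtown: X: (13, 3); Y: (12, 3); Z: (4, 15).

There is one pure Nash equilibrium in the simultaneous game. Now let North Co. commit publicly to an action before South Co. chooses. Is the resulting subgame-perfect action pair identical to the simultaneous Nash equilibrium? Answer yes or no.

South Co. best-responds to each possible North Co. move:
- Uptown: South Co. compares 1, 15, 11 and picks Y; North Co. would get 3.
- Midtown: South Co. compares 5, 13, 9 and picks Y; North Co. would get 15.
- Downtown: South Co. compares 3, 3, 15 and picks Z; North Co. would get 4.
Among 3, 15, 4, the best is 15 at Midtown. Subgame-perfect outcome: (Midtown, Y) with payoffs (15, 13).
For the simultaneous game, intersect best replies.
North Co.'s best replies: X→Midtown; Y→Midtown; Z→Midtown.
South Co.'s best replies: Uptown→Y; Midtown→Y; Downtown→Z.
The unique mutual best reply is (Midtown, Y), giving (15, 13).
Sequential outcome (Midtown, Y) coincides with the Nash profile (Midtown, Y).

yes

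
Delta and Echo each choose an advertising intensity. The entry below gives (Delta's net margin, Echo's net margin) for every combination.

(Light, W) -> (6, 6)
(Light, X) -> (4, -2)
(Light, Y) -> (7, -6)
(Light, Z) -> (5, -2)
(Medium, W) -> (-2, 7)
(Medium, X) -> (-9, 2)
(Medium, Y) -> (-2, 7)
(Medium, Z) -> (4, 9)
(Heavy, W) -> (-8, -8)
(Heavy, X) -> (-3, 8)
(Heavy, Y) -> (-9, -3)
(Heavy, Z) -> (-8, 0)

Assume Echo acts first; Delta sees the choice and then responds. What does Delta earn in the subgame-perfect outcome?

Work backward from Delta's decision.
- W: Delta compares 6, -2, -8 and picks Light; Echo would get 6.
- X: Delta compares 4, -9, -3 and picks Light; Echo would get -2.
- Y: Delta compares 7, -2, -9 and picks Light; Echo would get -6.
- Z: Delta compares 5, 4, -8 and picks Light; Echo would get -2.
Maximizing over 6, -2, -6, -2, Echo chooses W. Subgame-perfect outcome: (Light, W) with payoffs (6, 6).

6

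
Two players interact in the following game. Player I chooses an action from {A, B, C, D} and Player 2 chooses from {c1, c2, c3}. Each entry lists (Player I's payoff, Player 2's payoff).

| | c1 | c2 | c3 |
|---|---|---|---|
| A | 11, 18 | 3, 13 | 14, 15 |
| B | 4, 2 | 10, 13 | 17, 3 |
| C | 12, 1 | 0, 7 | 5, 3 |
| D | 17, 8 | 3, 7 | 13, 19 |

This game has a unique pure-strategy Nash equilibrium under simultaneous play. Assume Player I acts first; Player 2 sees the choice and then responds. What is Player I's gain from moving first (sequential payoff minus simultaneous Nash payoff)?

Work backward from Player 2's decision.
- A: BR = c1, leader payoff 11.
- B: BR = c2, leader payoff 10.
- C: BR = c2, leader payoff 0.
- D: BR = c3, leader payoff 13.
Maximizing over 11, 10, 0, 13, Player I chooses D. Subgame-perfect outcome: (D, c3) with payoffs (13, 19).
Under simultaneous play:
Player I's best replies: c1→D; c2→B; c3→B.
Player 2's best replies: A→c1; B→c2; C→c2; D→c3.
The unique mutual best reply is (B, c2), giving (10, 13).
Player I's commitment gain: 13 − 10 = 3.

3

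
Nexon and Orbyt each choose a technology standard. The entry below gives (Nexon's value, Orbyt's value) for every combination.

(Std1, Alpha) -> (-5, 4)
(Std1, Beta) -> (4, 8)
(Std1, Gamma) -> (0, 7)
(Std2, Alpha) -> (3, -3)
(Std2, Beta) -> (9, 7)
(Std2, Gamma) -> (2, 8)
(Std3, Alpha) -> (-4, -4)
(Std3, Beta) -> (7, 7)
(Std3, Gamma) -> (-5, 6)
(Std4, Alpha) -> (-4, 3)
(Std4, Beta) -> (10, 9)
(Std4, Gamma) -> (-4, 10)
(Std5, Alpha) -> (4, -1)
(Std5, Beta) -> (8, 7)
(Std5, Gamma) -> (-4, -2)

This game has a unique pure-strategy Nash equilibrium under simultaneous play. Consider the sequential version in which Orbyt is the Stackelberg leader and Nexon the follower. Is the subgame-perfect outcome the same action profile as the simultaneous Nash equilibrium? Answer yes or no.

no

Solve by backward induction (Orbyt leads).
- Alpha: BR = Std5, leader payoff -1.
- Beta: BR = Std4, leader payoff 9.
- Gamma: BR = Std2, leader payoff 8.
Maximizing over -1, 9, 8, Orbyt chooses Beta. Subgame-perfect outcome: (Std4, Beta) with payoffs (10, 9).
For the simultaneous game, intersect best replies.
Nexon's best replies: Alpha→Std5; Beta→Std4; Gamma→Std2.
Orbyt's best replies: Std1→Beta; Std2→Gamma; Std3→Beta; Std4→Gamma; Std5→Beta.
Only (Std2, Gamma) has each player best-responding; Nash payoffs (2, 8).
Sequential outcome (Std4, Beta) differs from the Nash profile (Std2, Gamma).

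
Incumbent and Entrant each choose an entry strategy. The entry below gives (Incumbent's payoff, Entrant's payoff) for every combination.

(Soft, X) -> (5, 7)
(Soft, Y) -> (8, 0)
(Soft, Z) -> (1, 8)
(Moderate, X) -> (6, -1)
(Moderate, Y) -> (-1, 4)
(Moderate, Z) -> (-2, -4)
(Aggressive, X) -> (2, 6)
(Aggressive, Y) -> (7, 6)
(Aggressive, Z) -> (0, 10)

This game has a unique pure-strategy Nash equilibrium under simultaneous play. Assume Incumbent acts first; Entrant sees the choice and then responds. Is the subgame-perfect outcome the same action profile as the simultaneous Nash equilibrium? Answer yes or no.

yes

Work backward from Entrant's decision.
- Soft: Entrant compares 7, 0, 8 and picks Z; Incumbent would get 1.
- Moderate: Entrant compares -1, 4, -4 and picks Y; Incumbent would get -1.
- Aggressive: Entrant compares 6, 6, 10 and picks Z; Incumbent would get 0.
Maximizing over 1, -1, 0, Incumbent chooses Soft. Subgame-perfect outcome: (Soft, Z) with payoffs (1, 8).
For the simultaneous game, intersect best replies.
Incumbent's best replies: X→Moderate; Y→Soft; Z→Soft.
Entrant's best replies: Soft→Z; Moderate→Y; Aggressive→Z.
Only (Soft, Z) has each player best-responding; Nash payoffs (1, 8).
Sequential outcome (Soft, Z) coincides with the Nash profile (Soft, Z).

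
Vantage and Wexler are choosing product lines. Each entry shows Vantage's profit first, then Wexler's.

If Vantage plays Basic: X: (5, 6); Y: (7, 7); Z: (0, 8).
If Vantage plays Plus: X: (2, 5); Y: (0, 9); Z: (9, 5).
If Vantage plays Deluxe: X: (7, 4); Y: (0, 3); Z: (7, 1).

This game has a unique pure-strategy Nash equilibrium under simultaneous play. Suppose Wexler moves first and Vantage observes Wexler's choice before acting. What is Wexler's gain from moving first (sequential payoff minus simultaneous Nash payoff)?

3

Solve by backward induction (Wexler leads).
- X: Vantage compares 5, 2, 7 and picks Deluxe; Wexler would get 4.
- Y: Vantage compares 7, 0, 0 and picks Basic; Wexler would get 7.
- Z: Vantage compares 0, 9, 7 and picks Plus; Wexler would get 5.
Maximizing over 4, 7, 5, Wexler chooses Y. Subgame-perfect outcome: (Basic, Y) with payoffs (7, 7).
Under simultaneous play:
Vantage's best replies: X→Deluxe; Y→Basic; Z→Plus.
Wexler's best replies: Basic→Z; Plus→Y; Deluxe→X.
Only (Deluxe, X) has each player best-responding; Nash payoffs (7, 4).
Wexler's commitment gain: 7 − 4 = 3.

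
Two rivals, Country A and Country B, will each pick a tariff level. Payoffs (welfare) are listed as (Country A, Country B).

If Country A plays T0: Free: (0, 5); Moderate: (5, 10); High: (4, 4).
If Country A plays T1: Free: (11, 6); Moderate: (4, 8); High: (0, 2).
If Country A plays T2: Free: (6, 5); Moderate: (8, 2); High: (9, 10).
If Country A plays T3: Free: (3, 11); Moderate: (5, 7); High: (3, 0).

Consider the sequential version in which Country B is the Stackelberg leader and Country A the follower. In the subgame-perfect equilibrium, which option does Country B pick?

Backward induction with Country B moving first.
- Free: Country A compares 0, 11, 6, 3 and picks T1; Country B would get 6.
- Moderate: Country A compares 5, 4, 8, 5 and picks T2; Country B would get 2.
- High: Country A compares 4, 0, 9, 3 and picks T2; Country B would get 10.
Among 6, 2, 10, the best is 10 at High. Subgame-perfect outcome: (T2, High) with payoffs (9, 10).

High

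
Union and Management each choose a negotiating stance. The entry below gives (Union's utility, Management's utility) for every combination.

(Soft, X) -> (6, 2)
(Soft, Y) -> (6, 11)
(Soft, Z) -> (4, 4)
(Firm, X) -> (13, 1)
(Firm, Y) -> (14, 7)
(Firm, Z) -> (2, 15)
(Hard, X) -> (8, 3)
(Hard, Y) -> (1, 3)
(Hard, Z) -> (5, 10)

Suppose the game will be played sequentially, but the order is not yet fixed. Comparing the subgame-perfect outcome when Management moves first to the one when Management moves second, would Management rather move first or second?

second

If Union leads: Management's best replies are Soft→Y, Firm→Z, Hard→Z; Union's induced payoffs 6, 2, 5; outcome (Soft, Y), payoffs (6, 11).
If Management leads: Union's best replies are X→Firm, Y→Firm, Z→Hard; Management's induced payoffs 1, 7, 10; outcome (Hard, Z), payoffs (5, 10).
Management gets 10 moving first and 11 moving second, so Management prefers to move second.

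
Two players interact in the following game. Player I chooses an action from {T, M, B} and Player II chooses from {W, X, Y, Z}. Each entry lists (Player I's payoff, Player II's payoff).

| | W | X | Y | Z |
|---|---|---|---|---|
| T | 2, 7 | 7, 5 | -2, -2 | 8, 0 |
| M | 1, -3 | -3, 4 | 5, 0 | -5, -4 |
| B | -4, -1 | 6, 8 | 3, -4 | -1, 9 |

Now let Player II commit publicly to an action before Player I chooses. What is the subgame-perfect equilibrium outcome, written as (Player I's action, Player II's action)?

(T, W)

Work backward from Player I's decision.
- W: BR = T, leader payoff 7.
- X: BR = T, leader payoff 5.
- Y: BR = M, leader payoff 0.
- Z: BR = T, leader payoff 0.
Among 7, 5, 0, 0, the best is 7 at W. Subgame-perfect outcome: (T, W) with payoffs (2, 7).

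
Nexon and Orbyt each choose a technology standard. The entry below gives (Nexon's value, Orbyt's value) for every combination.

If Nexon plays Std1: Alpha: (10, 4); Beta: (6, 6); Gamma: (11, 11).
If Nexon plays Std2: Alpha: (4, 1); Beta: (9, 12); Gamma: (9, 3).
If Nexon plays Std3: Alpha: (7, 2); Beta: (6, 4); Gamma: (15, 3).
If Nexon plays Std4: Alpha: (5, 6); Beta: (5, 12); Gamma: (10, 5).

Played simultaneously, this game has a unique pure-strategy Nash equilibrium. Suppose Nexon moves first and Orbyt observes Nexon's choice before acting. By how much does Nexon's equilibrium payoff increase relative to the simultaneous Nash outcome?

Backward induction with Nexon moving first.
- Std1 → Orbyt plays Gamma (best of 4, 6, 11); Nexon gets 11.
- Std2 → Orbyt plays Beta (best of 1, 12, 3); Nexon gets 9.
- Std3 → Orbyt plays Beta (best of 2, 4, 3); Nexon gets 6.
- Std4 → Orbyt plays Beta (best of 6, 12, 5); Nexon gets 5.
Maximizing over 11, 9, 6, 5, Nexon chooses Std1. Subgame-perfect outcome: (Std1, Gamma) with payoffs (11, 11).
Now find the simultaneous Nash equilibrium.
Nexon's best replies: Alpha→Std1; Beta→Std2; Gamma→Std3.
Orbyt's best replies: Std1→Gamma; Std2→Beta; Std3→Beta; Std4→Beta.
Only (Std2, Beta) has each player best-responding; Nash payoffs (9, 12).
Nexon's commitment gain: 11 − 9 = 2.

2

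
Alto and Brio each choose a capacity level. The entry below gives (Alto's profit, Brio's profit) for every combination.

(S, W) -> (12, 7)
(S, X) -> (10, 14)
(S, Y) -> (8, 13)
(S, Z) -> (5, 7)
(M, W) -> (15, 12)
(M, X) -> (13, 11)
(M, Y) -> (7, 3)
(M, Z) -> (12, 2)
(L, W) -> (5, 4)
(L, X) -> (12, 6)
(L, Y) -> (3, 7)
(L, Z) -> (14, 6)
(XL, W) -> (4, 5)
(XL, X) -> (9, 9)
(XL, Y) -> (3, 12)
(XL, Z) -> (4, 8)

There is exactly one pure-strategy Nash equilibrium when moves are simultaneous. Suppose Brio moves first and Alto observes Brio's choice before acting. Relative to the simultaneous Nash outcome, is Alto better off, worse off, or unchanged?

worse off

Backward induction with Brio moving first.
- W: Alto compares 12, 15, 5, 4 and picks M; Brio would get 12.
- X: Alto compares 10, 13, 12, 9 and picks M; Brio would get 11.
- Y: Alto compares 8, 7, 3, 3 and picks S; Brio would get 13.
- Z: Alto compares 5, 12, 14, 4 and picks L; Brio would get 6.
Among 12, 11, 13, 6, the best is 13 at Y. Subgame-perfect outcome: (S, Y) with payoffs (8, 13).
Now find the simultaneous Nash equilibrium.
Alto's best replies: W→M; X→M; Y→S; Z→L.
Brio's best replies: S→X; M→W; L→Y; XL→Y.
The unique mutual best reply is (M, W), giving (15, 12).
Alto earns 8 sequentially versus 15 at the Nash outcome: worse off.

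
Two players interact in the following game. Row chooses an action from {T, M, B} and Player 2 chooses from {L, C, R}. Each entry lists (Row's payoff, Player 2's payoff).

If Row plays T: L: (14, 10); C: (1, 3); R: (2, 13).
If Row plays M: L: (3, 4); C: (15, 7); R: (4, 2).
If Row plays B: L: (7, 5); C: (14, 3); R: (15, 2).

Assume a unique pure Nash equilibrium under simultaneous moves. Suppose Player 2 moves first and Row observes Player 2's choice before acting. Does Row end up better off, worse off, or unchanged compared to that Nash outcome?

Solve by backward induction (Player 2 leads).
- L → Row plays T (best of 14, 3, 7); Player 2 gets 10.
- C → Row plays M (best of 1, 15, 14); Player 2 gets 7.
- R → Row plays B (best of 2, 4, 15); Player 2 gets 2.
Among 10, 7, 2, the best is 10 at L. Subgame-perfect outcome: (T, L) with payoffs (14, 10).
For the simultaneous game, intersect best replies.
Row's best replies: L→T; C→M; R→B.
Player 2's best replies: T→R; M→C; B→L.
Only (M, C) has each player best-responding; Nash payoffs (15, 7).
Row earns 14 sequentially versus 15 at the Nash outcome: worse off.

worse off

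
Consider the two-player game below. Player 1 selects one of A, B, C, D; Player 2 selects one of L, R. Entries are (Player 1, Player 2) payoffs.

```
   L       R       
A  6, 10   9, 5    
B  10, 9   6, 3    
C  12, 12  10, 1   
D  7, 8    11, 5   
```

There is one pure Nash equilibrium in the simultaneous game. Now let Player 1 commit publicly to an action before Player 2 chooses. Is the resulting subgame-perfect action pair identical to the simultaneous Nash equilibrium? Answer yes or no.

Player 2 best-responds to each possible Player 1 move:
- A: BR = L, leader payoff 6.
- B: BR = L, leader payoff 10.
- C: BR = L, leader payoff 12.
- D: BR = L, leader payoff 7.
Among 6, 10, 12, 7, the best is 12 at C. Subgame-perfect outcome: (C, L) with payoffs (12, 12).
For the simultaneous game, intersect best replies.
Player 1's best replies: L→C; R→D.
Player 2's best replies: A→L; B→L; C→L; D→L.
The unique mutual best reply is (C, L), giving (12, 12).
Sequential outcome (C, L) coincides with the Nash profile (C, L).

yes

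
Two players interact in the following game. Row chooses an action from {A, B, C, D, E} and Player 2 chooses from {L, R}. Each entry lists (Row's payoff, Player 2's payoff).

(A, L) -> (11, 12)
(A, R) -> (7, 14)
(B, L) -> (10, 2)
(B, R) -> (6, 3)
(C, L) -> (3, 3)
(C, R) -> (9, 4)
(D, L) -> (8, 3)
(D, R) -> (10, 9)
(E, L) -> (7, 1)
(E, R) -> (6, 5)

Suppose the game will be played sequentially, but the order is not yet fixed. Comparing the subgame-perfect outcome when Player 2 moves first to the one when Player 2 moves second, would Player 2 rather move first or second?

If Row leads: Player 2's best replies are A→R, B→R, C→R, D→R, E→R; Row's induced payoffs 7, 6, 9, 10, 6; outcome (D, R), payoffs (10, 9).
If Player 2 leads: Row's best replies are L→A, R→D; Player 2's induced payoffs 12, 9; outcome (A, L), payoffs (11, 12).
Player 2 gets 12 moving first and 9 moving second, so Player 2 prefers to move first.

first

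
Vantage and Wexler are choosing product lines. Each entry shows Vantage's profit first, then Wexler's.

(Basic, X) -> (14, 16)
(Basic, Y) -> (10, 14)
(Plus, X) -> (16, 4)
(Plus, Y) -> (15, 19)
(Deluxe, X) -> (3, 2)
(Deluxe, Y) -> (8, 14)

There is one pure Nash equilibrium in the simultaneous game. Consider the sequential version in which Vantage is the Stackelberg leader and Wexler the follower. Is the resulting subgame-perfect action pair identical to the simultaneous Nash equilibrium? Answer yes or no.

Work backward from Wexler's decision.
- Basic: Wexler compares 16, 14 and picks X; Vantage would get 14.
- Plus: Wexler compares 4, 19 and picks Y; Vantage would get 15.
- Deluxe: Wexler compares 2, 14 and picks Y; Vantage would get 8.
Maximizing over 14, 15, 8, Vantage chooses Plus. Subgame-perfect outcome: (Plus, Y) with payoffs (15, 19).
Now find the simultaneous Nash equilibrium.
Vantage's best replies: X→Plus; Y→Plus.
Wexler's best replies: Basic→X; Plus→Y; Deluxe→Y.
Only (Plus, Y) has each player best-responding; Nash payoffs (15, 19).
Sequential outcome (Plus, Y) coincides with the Nash profile (Plus, Y).

yes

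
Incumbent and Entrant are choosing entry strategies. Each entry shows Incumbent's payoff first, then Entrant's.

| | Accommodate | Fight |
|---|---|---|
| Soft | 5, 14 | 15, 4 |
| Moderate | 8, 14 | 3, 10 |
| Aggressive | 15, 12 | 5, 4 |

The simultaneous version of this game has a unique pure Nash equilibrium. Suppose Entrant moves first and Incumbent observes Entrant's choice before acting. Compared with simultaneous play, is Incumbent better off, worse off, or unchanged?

Solve by backward induction (Entrant leads).
- Accommodate: BR = Aggressive, leader payoff 12.
- Fight: BR = Soft, leader payoff 4.
Among 12, 4, the best is 12 at Accommodate. Subgame-perfect outcome: (Aggressive, Accommodate) with payoffs (15, 12).
Now find the simultaneous Nash equilibrium.
Incumbent's best replies: Accommodate→Aggressive; Fight→Soft.
Entrant's best replies: Soft→Accommodate; Moderate→Accommodate; Aggressive→Accommodate.
Only (Aggressive, Accommodate) has each player best-responding; Nash payoffs (15, 12).
Incumbent earns 15 sequentially versus 15 at the Nash outcome: unchanged.

unchanged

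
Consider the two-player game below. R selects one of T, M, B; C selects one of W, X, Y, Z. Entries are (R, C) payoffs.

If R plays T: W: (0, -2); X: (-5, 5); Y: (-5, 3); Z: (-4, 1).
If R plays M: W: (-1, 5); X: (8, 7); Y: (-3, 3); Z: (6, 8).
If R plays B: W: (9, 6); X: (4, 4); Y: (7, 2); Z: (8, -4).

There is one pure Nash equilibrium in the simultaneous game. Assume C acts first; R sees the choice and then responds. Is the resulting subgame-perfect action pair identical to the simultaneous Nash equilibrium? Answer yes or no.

no

Backward induction with C moving first.
- W: R compares 0, -1, 9 and picks B; C would get 6.
- X: R compares -5, 8, 4 and picks M; C would get 7.
- Y: R compares -5, -3, 7 and picks B; C would get 2.
- Z: R compares -4, 6, 8 and picks B; C would get -4.
Maximizing over 6, 7, 2, -4, C chooses X. Subgame-perfect outcome: (M, X) with payoffs (8, 7).
Under simultaneous play:
R's best replies: W→B; X→M; Y→B; Z→B.
C's best replies: T→X; M→Z; B→W.
Only (B, W) has each player best-responding; Nash payoffs (9, 6).
Sequential outcome (M, X) differs from the Nash profile (B, W).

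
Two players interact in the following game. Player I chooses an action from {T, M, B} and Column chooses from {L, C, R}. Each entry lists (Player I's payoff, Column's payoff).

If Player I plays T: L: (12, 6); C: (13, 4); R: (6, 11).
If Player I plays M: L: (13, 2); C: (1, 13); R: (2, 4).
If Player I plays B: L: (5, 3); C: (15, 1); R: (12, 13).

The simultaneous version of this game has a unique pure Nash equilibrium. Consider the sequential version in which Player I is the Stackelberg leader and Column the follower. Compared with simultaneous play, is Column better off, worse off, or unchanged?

Solve by backward induction (Player I leads).
- T: Column compares 6, 4, 11 and picks R; Player I would get 6.
- M: Column compares 2, 13, 4 and picks C; Player I would get 1.
- B: Column compares 3, 1, 13 and picks R; Player I would get 12.
Maximizing over 6, 1, 12, Player I chooses B. Subgame-perfect outcome: (B, R) with payoffs (12, 13).
Under simultaneous play:
Player I's best replies: L→M; C→B; R→B.
Column's best replies: T→R; M→C; B→R.
Only (B, R) has each player best-responding; Nash payoffs (12, 13).
Column earns 13 sequentially versus 13 at the Nash outcome: unchanged.

unchanged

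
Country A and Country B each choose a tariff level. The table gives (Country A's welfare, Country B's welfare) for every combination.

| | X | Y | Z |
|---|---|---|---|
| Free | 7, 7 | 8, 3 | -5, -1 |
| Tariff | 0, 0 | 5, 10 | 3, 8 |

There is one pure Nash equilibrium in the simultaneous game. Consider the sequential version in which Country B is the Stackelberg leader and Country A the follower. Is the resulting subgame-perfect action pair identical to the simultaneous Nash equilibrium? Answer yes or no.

Work backward from Country A's decision.
- X: Country A compares 7, 0 and picks Free; Country B would get 7.
- Y: Country A compares 8, 5 and picks Free; Country B would get 3.
- Z: Country A compares -5, 3 and picks Tariff; Country B would get 8.
Among 7, 3, 8, the best is 8 at Z. Subgame-perfect outcome: (Tariff, Z) with payoffs (3, 8).
Under simultaneous play:
Country A's best replies: X→Free; Y→Free; Z→Tariff.
Country B's best replies: Free→X; Tariff→Y.
The unique mutual best reply is (Free, X), giving (7, 7).
Sequential outcome (Tariff, Z) differs from the Nash profile (Free, X).

no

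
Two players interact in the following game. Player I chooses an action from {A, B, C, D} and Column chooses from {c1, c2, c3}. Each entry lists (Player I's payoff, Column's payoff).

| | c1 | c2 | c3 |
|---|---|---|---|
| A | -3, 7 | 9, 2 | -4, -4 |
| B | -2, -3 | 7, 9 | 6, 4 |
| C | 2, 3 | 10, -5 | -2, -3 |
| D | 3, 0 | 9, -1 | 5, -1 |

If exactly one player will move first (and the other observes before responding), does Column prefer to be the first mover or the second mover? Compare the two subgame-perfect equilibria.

second

If Player I leads: Column's best replies are A→c1, B→c2, C→c1, D→c1; Player I's induced payoffs -3, 7, 2, 3; outcome (B, c2), payoffs (7, 9).
If Column leads: Player I's best replies are c1→D, c2→C, c3→B; Column's induced payoffs 0, -5, 4; outcome (B, c3), payoffs (6, 4).
Column gets 4 moving first and 9 moving second, so Column prefers to move second.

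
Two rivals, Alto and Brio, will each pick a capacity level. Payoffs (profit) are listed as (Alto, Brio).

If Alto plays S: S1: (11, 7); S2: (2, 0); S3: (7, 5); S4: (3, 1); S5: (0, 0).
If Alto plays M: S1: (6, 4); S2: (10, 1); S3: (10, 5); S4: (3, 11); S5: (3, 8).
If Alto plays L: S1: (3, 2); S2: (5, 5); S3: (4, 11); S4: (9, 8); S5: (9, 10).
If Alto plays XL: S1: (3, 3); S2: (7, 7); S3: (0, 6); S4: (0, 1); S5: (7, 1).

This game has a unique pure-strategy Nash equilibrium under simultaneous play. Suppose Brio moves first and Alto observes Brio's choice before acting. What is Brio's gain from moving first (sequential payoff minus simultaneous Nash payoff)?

Work backward from Alto's decision.
- S1: BR = S, leader payoff 7.
- S2: BR = M, leader payoff 1.
- S3: BR = M, leader payoff 5.
- S4: BR = L, leader payoff 8.
- S5: BR = L, leader payoff 10.
Brio's induced payoffs are 7, 1, 5, 8, 10, so Brio commits to S5. Subgame-perfect outcome: (L, S5) with payoffs (9, 10).
Now find the simultaneous Nash equilibrium.
Alto's best replies: S1→S; S2→M; S3→M; S4→L; S5→L.
Brio's best replies: S→S1; M→S4; L→S3; XL→S2.
Only (S, S1) has each player best-responding; Nash payoffs (11, 7).
Brio's commitment gain: 10 − 7 = 3.

3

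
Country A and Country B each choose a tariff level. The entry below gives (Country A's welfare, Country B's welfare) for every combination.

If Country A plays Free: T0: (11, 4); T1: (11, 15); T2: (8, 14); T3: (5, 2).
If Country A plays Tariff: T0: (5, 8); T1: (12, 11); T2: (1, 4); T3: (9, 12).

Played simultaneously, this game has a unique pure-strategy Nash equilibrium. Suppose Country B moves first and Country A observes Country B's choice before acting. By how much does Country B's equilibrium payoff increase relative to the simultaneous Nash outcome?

2

Country A best-responds to each possible Country B move:
- T0: BR = Free, leader payoff 4.
- T1: BR = Tariff, leader payoff 11.
- T2: BR = Free, leader payoff 14.
- T3: BR = Tariff, leader payoff 12.
Maximizing over 4, 11, 14, 12, Country B chooses T2. Subgame-perfect outcome: (Free, T2) with payoffs (8, 14).
Under simultaneous play:
Country A's best replies: T0→Free; T1→Tariff; T2→Free; T3→Tariff.
Country B's best replies: Free→T1; Tariff→T3.
The unique mutual best reply is (Tariff, T3), giving (9, 12).
Country B's commitment gain: 14 − 12 = 2.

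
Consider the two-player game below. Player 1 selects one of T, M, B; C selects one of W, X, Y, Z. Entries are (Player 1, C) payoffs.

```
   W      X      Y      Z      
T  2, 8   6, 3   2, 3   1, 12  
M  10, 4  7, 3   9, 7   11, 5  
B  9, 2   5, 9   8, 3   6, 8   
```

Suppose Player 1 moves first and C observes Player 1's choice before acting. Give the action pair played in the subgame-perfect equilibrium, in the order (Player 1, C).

Solve by backward induction (Player 1 leads).
- T: BR = Z, leader payoff 1.
- M: BR = Y, leader payoff 9.
- B: BR = X, leader payoff 5.
Among 1, 9, 5, the best is 9 at M. Subgame-perfect outcome: (M, Y) with payoffs (9, 7).

(M, Y)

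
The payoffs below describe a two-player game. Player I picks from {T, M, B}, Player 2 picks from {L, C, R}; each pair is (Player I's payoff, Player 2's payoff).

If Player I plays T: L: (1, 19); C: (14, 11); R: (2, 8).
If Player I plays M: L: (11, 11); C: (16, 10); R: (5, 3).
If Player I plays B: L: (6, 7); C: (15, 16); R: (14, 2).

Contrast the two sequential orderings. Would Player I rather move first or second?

If Player I leads: Player 2's best replies are T→L, M→L, B→C; Player I's induced payoffs 1, 11, 15; outcome (B, C), payoffs (15, 16).
If Player 2 leads: Player I's best replies are L→M, C→M, R→B; Player 2's induced payoffs 11, 10, 2; outcome (M, L), payoffs (11, 11).
Player I gets 15 moving first and 11 moving second, so Player I prefers to move first.

first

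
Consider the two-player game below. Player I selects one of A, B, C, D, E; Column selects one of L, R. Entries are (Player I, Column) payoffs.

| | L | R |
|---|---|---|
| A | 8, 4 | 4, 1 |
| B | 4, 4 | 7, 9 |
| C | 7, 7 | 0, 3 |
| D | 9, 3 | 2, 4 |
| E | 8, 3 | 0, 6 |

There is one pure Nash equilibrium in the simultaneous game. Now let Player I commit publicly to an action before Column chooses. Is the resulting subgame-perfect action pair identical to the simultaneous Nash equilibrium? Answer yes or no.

Solve by backward induction (Player I leads).
- A: BR = L, leader payoff 8.
- B: BR = R, leader payoff 7.
- C: BR = L, leader payoff 7.
- D: BR = R, leader payoff 2.
- E: BR = R, leader payoff 0.
Maximizing over 8, 7, 7, 2, 0, Player I chooses A. Subgame-perfect outcome: (A, L) with payoffs (8, 4).
Under simultaneous play:
Player I's best replies: L→D; R→B.
Column's best replies: A→L; B→R; C→L; D→R; E→R.
The unique mutual best reply is (B, R), giving (7, 9).
Sequential outcome (A, L) differs from the Nash profile (B, R).

no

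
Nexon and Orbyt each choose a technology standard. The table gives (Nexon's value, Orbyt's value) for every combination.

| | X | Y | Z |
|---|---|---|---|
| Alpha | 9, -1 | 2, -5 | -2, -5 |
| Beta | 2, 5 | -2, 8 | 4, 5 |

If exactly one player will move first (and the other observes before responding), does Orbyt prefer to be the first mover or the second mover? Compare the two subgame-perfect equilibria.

If Nexon leads: Orbyt's best replies are Alpha→X, Beta→Y; Nexon's induced payoffs 9, -2; outcome (Alpha, X), payoffs (9, -1).
If Orbyt leads: Nexon's best replies are X→Alpha, Y→Alpha, Z→Beta; Orbyt's induced payoffs -1, -5, 5; outcome (Beta, Z), payoffs (4, 5).
Orbyt gets 5 moving first and -1 moving second, so Orbyt prefers to move first.

first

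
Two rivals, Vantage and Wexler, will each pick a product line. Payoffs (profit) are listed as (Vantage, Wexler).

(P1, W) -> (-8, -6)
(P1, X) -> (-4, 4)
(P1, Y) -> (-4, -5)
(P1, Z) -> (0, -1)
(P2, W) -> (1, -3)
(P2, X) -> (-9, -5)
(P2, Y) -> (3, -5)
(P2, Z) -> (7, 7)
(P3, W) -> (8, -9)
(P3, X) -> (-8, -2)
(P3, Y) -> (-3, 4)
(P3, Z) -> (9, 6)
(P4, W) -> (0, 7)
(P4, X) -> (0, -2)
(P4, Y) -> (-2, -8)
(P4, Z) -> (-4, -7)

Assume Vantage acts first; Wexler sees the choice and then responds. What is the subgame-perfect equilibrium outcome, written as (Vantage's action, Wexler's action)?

(P3, Z)

Work backward from Wexler's decision.
- P1 → Wexler plays X (best of -6, 4, -5, -1); Vantage gets -4.
- P2 → Wexler plays Z (best of -3, -5, -5, 7); Vantage gets 7.
- P3 → Wexler plays Z (best of -9, -2, 4, 6); Vantage gets 9.
- P4 → Wexler plays W (best of 7, -2, -8, -7); Vantage gets 0.
Maximizing over -4, 7, 9, 0, Vantage chooses P3. Subgame-perfect outcome: (P3, Z) with payoffs (9, 6).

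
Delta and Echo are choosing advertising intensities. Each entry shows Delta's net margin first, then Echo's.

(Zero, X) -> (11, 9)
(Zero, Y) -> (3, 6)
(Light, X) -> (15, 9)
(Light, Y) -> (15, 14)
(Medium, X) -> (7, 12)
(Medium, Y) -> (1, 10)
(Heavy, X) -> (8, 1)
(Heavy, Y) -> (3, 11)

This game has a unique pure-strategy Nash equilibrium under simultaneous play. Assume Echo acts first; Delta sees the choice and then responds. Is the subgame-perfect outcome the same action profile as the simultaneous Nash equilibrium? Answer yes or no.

yes

Delta best-responds to each possible Echo move:
- X: BR = Light, leader payoff 9.
- Y: BR = Light, leader payoff 14.
Among 9, 14, the best is 14 at Y. Subgame-perfect outcome: (Light, Y) with payoffs (15, 14).
Now find the simultaneous Nash equilibrium.
Delta's best replies: X→Light; Y→Light.
Echo's best replies: Zero→X; Light→Y; Medium→X; Heavy→Y.
The unique mutual best reply is (Light, Y), giving (15, 14).
Sequential outcome (Light, Y) coincides with the Nash profile (Light, Y).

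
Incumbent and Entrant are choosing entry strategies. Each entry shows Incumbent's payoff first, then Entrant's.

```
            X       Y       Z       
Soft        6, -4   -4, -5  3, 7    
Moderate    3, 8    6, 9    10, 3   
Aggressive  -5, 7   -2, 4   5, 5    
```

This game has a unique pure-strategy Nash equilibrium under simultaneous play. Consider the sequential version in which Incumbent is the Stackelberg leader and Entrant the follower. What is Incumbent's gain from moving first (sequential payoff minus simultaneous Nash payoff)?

0

Solve by backward induction (Incumbent leads).
- Soft: BR = Z, leader payoff 3.
- Moderate: BR = Y, leader payoff 6.
- Aggressive: BR = X, leader payoff -5.
Maximizing over 3, 6, -5, Incumbent chooses Moderate. Subgame-perfect outcome: (Moderate, Y) with payoffs (6, 9).
Under simultaneous play:
Incumbent's best replies: X→Soft; Y→Moderate; Z→Moderate.
Entrant's best replies: Soft→Z; Moderate→Y; Aggressive→X.
The unique mutual best reply is (Moderate, Y), giving (6, 9).
Incumbent's commitment gain: 6 − 6 = 0.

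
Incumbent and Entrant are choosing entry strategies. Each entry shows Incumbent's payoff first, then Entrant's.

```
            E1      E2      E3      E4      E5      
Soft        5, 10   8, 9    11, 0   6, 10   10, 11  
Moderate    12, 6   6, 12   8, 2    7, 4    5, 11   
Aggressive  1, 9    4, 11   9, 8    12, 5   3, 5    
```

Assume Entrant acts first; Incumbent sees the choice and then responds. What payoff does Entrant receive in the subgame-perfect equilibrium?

11

Solve by backward induction (Entrant leads).
- E1: BR = Moderate, leader payoff 6.
- E2: BR = Soft, leader payoff 9.
- E3: BR = Soft, leader payoff 0.
- E4: BR = Aggressive, leader payoff 5.
- E5: BR = Soft, leader payoff 11.
Entrant's induced payoffs are 6, 9, 0, 5, 11, so Entrant commits to E5. Subgame-perfect outcome: (Soft, E5) with payoffs (10, 11).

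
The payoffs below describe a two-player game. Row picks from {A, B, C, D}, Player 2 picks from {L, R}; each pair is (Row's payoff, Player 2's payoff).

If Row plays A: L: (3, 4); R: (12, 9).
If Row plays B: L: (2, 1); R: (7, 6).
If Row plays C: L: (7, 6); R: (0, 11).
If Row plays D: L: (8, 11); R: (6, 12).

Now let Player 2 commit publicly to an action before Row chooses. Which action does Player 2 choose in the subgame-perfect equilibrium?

L

Backward induction with Player 2 moving first.
- L → Row plays D (best of 3, 2, 7, 8); Player 2 gets 11.
- R → Row plays A (best of 12, 7, 0, 6); Player 2 gets 9.
Among 11, 9, the best is 11 at L. Subgame-perfect outcome: (D, L) with payoffs (8, 11).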